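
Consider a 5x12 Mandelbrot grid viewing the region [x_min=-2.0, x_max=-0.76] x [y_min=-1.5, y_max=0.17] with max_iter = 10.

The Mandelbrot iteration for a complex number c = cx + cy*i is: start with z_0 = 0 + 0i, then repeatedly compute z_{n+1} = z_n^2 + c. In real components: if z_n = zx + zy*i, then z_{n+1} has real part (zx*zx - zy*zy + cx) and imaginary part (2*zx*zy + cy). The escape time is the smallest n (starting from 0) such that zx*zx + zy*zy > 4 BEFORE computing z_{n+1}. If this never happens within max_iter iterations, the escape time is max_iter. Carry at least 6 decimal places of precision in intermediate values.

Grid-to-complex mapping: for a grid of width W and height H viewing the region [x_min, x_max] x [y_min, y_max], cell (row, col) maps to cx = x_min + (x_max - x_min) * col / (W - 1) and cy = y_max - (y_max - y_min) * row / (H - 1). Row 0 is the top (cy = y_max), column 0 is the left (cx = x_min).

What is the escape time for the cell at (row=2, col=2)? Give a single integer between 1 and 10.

Answer: 10

Derivation:
z_0 = 0 + 0i, c = -1.3800 + -0.1336i
Iter 1: z = -1.3800 + -0.1336i, |z|^2 = 1.9223
Iter 2: z = 0.5065 + 0.2352i, |z|^2 = 0.3119
Iter 3: z = -1.1787 + 0.1046i, |z|^2 = 1.4004
Iter 4: z = -0.0015 + -0.3803i, |z|^2 = 0.1446
Iter 5: z = -1.5246 + -0.1325i, |z|^2 = 2.3421
Iter 6: z = 0.9270 + 0.2703i, |z|^2 = 0.9324
Iter 7: z = -0.5938 + 0.3675i, |z|^2 = 0.4876
Iter 8: z = -1.1625 + -0.5700i, |z|^2 = 1.6764
Iter 9: z = -0.3535 + 1.1917i, |z|^2 = 1.5452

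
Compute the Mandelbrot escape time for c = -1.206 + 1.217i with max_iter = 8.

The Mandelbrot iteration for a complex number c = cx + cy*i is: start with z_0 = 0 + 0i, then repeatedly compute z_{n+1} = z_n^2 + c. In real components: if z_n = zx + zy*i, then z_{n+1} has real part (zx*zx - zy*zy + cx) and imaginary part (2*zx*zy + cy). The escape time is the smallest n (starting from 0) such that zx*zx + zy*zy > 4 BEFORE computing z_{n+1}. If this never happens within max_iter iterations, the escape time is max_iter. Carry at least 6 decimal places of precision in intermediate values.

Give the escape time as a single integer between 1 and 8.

z_0 = 0 + 0i, c = -1.2060 + 1.2170i
Iter 1: z = -1.2060 + 1.2170i, |z|^2 = 2.9355
Iter 2: z = -1.2327 + -1.7184i, |z|^2 = 4.4723
Escaped at iteration 2

Answer: 2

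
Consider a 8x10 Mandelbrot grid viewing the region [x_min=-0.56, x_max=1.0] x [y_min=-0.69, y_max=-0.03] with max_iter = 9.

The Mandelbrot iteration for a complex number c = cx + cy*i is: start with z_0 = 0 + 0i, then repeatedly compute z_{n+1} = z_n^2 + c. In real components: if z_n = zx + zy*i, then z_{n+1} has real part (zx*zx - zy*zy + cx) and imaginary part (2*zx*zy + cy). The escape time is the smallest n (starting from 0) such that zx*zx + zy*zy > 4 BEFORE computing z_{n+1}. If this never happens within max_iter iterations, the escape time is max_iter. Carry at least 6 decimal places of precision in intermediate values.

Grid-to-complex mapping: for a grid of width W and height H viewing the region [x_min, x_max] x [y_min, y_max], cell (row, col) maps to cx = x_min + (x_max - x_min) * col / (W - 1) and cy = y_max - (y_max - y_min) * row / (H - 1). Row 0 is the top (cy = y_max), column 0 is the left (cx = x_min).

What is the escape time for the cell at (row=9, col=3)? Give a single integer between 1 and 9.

Answer: 9

Derivation:
z_0 = 0 + 0i, c = 0.1086 + -0.6900i
Iter 1: z = 0.1086 + -0.6900i, |z|^2 = 0.4879
Iter 2: z = -0.3557 + -0.8398i, |z|^2 = 0.8319
Iter 3: z = -0.4702 + -0.0925i, |z|^2 = 0.2296
Iter 4: z = 0.3211 + -0.6030i, |z|^2 = 0.4668
Iter 5: z = -0.1520 + -1.0773i, |z|^2 = 1.1836
Iter 6: z = -1.0288 + -0.3626i, |z|^2 = 1.1899
Iter 7: z = 1.0356 + 0.0560i, |z|^2 = 1.0757
Iter 8: z = 1.1779 + -0.5740i, |z|^2 = 1.7170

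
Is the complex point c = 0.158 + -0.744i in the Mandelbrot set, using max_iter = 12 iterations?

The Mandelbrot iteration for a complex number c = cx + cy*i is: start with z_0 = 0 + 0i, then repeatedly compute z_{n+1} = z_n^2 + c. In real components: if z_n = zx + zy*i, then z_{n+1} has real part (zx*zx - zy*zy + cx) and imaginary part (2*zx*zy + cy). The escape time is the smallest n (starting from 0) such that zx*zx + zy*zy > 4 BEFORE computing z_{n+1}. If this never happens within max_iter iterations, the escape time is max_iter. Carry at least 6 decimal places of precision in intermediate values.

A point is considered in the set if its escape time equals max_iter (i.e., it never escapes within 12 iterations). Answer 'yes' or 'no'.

z_0 = 0 + 0i, c = 0.1580 + -0.7440i
Iter 1: z = 0.1580 + -0.7440i, |z|^2 = 0.5785
Iter 2: z = -0.3706 + -0.9791i, |z|^2 = 1.0960
Iter 3: z = -0.6633 + -0.0183i, |z|^2 = 0.4403
Iter 4: z = 0.5977 + -0.7197i, |z|^2 = 0.8751
Iter 5: z = -0.0027 + -1.6042i, |z|^2 = 2.5736
Iter 6: z = -2.4155 + -0.7353i, |z|^2 = 6.3754
Escaped at iteration 6

Answer: no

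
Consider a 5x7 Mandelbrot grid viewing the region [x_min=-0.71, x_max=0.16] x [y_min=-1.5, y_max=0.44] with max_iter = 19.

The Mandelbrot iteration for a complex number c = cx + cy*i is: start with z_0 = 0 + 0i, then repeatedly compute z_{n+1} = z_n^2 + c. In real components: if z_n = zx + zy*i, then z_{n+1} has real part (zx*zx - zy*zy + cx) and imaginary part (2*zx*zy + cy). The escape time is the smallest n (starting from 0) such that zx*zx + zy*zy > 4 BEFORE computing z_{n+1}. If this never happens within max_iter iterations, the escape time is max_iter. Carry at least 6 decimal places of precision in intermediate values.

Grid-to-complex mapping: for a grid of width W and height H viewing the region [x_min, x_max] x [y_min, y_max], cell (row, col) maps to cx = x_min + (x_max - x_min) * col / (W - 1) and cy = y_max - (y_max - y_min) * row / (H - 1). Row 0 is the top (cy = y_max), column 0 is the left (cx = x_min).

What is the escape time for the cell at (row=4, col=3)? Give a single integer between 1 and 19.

Answer: 15

Derivation:
z_0 = 0 + 0i, c = -0.0575 + -0.8533i
Iter 1: z = -0.0575 + -0.8533i, |z|^2 = 0.7315
Iter 2: z = -0.7824 + -0.7552i, |z|^2 = 1.1824
Iter 3: z = -0.0157 + 0.3284i, |z|^2 = 0.1081
Iter 4: z = -0.1651 + -0.8637i, |z|^2 = 0.7732
Iter 5: z = -0.7762 + -0.5682i, |z|^2 = 0.9253
Iter 6: z = 0.2221 + 0.0287i, |z|^2 = 0.0501
Iter 7: z = -0.0090 + -0.8406i, |z|^2 = 0.7067
Iter 8: z = -0.7640 + -0.8382i, |z|^2 = 1.2863
Iter 9: z = -0.1763 + 0.4274i, |z|^2 = 0.2138
Iter 10: z = -0.2091 + -1.0041i, |z|^2 = 1.0519
Iter 11: z = -1.0220 + -0.4334i, |z|^2 = 1.2323
Iter 12: z = 0.7991 + 0.0325i, |z|^2 = 0.6396
Iter 13: z = 0.5799 + -0.8014i, |z|^2 = 0.9785
Iter 14: z = -0.3633 + -1.7828i, |z|^2 = 3.3104
Iter 15: z = -3.1039 + 0.4422i, |z|^2 = 9.8298
Escaped at iteration 15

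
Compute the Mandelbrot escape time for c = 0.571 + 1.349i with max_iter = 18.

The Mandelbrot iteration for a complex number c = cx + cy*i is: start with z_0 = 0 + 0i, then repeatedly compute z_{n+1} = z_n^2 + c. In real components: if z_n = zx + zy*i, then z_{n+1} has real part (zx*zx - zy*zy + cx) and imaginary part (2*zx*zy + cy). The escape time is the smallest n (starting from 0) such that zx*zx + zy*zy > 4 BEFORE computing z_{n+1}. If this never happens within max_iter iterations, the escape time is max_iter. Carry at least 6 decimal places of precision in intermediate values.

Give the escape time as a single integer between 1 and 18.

Answer: 2

Derivation:
z_0 = 0 + 0i, c = 0.5710 + 1.3490i
Iter 1: z = 0.5710 + 1.3490i, |z|^2 = 2.1458
Iter 2: z = -0.9228 + 2.8896i, |z|^2 = 9.2010
Escaped at iteration 2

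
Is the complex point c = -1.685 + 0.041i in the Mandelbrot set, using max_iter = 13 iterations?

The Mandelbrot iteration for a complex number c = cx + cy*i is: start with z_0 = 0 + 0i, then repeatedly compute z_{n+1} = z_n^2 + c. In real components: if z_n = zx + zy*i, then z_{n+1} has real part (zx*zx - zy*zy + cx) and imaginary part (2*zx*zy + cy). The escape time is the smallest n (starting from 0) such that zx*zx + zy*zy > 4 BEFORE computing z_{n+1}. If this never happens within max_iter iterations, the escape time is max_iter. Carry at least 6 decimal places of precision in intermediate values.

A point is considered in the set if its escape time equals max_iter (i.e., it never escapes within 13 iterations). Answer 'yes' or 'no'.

z_0 = 0 + 0i, c = -1.6850 + 0.0410i
Iter 1: z = -1.6850 + 0.0410i, |z|^2 = 2.8409
Iter 2: z = 1.1525 + -0.0972i, |z|^2 = 1.3378
Iter 3: z = -0.3661 + -0.1830i, |z|^2 = 0.1675
Iter 4: z = -1.5845 + 0.1750i, |z|^2 = 2.5411
Iter 5: z = 0.7949 + -0.5135i, |z|^2 = 0.8956
Iter 6: z = -1.3168 + -0.7754i, |z|^2 = 2.3351
Iter 7: z = -0.5523 + 2.0830i, |z|^2 = 4.6437
Escaped at iteration 7

Answer: no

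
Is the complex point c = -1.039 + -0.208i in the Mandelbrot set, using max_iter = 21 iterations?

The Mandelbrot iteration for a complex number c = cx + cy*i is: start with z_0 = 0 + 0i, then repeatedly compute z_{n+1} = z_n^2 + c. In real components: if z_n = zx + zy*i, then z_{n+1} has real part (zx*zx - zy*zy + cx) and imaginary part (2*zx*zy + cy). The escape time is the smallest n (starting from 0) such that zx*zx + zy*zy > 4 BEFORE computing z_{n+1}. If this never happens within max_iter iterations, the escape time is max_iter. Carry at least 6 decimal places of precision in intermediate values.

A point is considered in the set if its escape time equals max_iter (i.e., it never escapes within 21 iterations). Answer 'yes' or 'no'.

Answer: yes

Derivation:
z_0 = 0 + 0i, c = -1.0390 + -0.2080i
Iter 1: z = -1.0390 + -0.2080i, |z|^2 = 1.1228
Iter 2: z = -0.0027 + 0.2242i, |z|^2 = 0.0503
Iter 3: z = -1.0893 + -0.2092i, |z|^2 = 1.2303
Iter 4: z = 0.1037 + 0.2478i, |z|^2 = 0.0722
Iter 5: z = -1.0897 + -0.1566i, |z|^2 = 1.2119
Iter 6: z = 0.1238 + 0.1333i, |z|^2 = 0.0331
Iter 7: z = -1.0414 + -0.1750i, |z|^2 = 1.1152
Iter 8: z = 0.0149 + 0.1565i, |z|^2 = 0.0247
Iter 9: z = -1.0633 + -0.2033i, |z|^2 = 1.1719
Iter 10: z = 0.0502 + 0.2244i, |z|^2 = 0.0529
Iter 11: z = -1.0868 + -0.1855i, |z|^2 = 1.2156
Iter 12: z = 0.1078 + 0.1952i, |z|^2 = 0.0497
Iter 13: z = -1.0655 + -0.1659i, |z|^2 = 1.1628
Iter 14: z = 0.0687 + 0.1456i, |z|^2 = 0.0259
Iter 15: z = -1.0555 + -0.1880i, |z|^2 = 1.1494
Iter 16: z = 0.0397 + 0.1889i, |z|^2 = 0.0372
Iter 17: z = -1.0731 + -0.1930i, |z|^2 = 1.1888
Iter 18: z = 0.0753 + 0.2062i, |z|^2 = 0.0482
Iter 19: z = -1.0759 + -0.1770i, |z|^2 = 1.1888
Iter 20: z = 0.0872 + 0.1728i, |z|^2 = 0.0374
Did not escape in 21 iterations → in set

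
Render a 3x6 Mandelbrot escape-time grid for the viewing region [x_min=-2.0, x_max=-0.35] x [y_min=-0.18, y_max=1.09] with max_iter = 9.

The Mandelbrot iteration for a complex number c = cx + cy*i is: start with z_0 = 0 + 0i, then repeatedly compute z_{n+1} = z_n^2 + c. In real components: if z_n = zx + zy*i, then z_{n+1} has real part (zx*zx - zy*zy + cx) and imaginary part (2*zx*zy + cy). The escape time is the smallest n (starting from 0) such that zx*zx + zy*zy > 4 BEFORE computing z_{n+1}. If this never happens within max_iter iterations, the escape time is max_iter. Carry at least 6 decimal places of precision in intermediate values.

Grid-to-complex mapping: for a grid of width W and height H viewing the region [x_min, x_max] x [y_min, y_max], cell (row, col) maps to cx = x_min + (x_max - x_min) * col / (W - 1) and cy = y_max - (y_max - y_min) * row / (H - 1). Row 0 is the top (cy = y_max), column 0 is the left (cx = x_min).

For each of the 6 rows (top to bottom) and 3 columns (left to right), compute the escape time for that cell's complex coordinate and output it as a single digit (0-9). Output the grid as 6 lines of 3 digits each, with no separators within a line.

Answer: 134
136
149
199
199
199

Derivation:
(row=0, col=0): c = -2.0000 + 1.0900i → escape time 1
(row=0, col=1): c = -1.1750 + 1.0900i → escape time 3
(row=0, col=2): c = -0.3500 + 1.0900i → escape time 4
(row=1, col=0): c = -2.0000 + 0.8360i → escape time 1
(row=1, col=1): c = -1.1750 + 0.8360i → escape time 3
(row=1, col=2): c = -0.3500 + 0.8360i → escape time 6
(row=2, col=0): c = -2.0000 + 0.5820i → escape time 1
(row=2, col=1): c = -1.1750 + 0.5820i → escape time 4
(row=2, col=2): c = -0.3500 + 0.5820i → escape time 9
(row=3, col=0): c = -2.0000 + 0.3280i → escape time 1
(row=3, col=1): c = -1.1750 + 0.3280i → escape time 9
(row=3, col=2): c = -0.3500 + 0.3280i → escape time 9
(row=4, col=0): c = -2.0000 + 0.0740i → escape time 1
(row=4, col=1): c = -1.1750 + 0.0740i → escape time 9
(row=4, col=2): c = -0.3500 + 0.0740i → escape time 9
(row=5, col=0): c = -2.0000 + -0.1800i → escape time 1
(row=5, col=1): c = -1.1750 + -0.1800i → escape time 9
(row=5, col=2): c = -0.3500 + -0.1800i → escape time 9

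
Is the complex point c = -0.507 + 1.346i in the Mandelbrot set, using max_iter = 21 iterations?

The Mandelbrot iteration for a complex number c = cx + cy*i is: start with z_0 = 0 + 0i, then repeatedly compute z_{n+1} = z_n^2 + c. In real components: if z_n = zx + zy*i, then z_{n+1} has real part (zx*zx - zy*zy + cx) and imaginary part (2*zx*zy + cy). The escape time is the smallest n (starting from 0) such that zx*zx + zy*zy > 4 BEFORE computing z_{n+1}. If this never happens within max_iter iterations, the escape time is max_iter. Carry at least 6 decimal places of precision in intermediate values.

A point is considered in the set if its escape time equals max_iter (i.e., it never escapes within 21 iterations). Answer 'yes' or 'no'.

Answer: no

Derivation:
z_0 = 0 + 0i, c = -0.5070 + 1.3460i
Iter 1: z = -0.5070 + 1.3460i, |z|^2 = 2.0688
Iter 2: z = -2.0617 + -0.0188i, |z|^2 = 4.2508
Escaped at iteration 2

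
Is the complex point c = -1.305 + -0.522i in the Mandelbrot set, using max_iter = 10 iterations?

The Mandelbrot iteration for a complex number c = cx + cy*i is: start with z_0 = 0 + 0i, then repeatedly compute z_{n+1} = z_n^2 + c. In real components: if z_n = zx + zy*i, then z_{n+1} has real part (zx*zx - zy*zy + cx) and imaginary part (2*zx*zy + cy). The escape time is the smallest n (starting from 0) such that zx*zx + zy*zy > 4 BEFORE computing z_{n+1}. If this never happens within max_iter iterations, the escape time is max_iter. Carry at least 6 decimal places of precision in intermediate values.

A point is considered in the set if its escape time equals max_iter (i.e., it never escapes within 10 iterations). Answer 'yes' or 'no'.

Answer: no

Derivation:
z_0 = 0 + 0i, c = -1.3050 + -0.5220i
Iter 1: z = -1.3050 + -0.5220i, |z|^2 = 1.9755
Iter 2: z = 0.1255 + 0.8404i, |z|^2 = 0.7221
Iter 3: z = -1.9955 + -0.3110i, |z|^2 = 4.0789
Escaped at iteration 3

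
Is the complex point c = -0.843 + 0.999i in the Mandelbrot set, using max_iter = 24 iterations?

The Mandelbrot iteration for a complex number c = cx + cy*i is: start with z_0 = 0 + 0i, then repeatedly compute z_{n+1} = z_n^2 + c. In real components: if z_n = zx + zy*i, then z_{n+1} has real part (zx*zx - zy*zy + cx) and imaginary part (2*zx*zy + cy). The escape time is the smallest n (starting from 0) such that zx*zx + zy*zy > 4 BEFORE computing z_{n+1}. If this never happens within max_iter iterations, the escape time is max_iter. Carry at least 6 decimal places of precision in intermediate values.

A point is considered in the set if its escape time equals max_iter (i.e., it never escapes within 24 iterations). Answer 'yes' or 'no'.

Answer: no

Derivation:
z_0 = 0 + 0i, c = -0.8430 + 0.9990i
Iter 1: z = -0.8430 + 0.9990i, |z|^2 = 1.7087
Iter 2: z = -1.1304 + -0.6853i, |z|^2 = 1.7474
Iter 3: z = -0.0350 + 2.5483i, |z|^2 = 6.4950
Escaped at iteration 3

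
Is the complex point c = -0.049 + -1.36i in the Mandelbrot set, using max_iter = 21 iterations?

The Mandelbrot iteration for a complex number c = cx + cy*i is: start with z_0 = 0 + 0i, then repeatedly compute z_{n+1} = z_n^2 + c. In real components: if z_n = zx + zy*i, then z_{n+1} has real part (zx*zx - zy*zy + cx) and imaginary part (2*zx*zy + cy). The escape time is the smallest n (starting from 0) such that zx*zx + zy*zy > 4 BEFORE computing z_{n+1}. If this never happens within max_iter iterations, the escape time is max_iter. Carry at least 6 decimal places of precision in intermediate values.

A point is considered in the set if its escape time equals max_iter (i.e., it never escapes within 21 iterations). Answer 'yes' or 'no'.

Answer: no

Derivation:
z_0 = 0 + 0i, c = -0.0490 + -1.3600i
Iter 1: z = -0.0490 + -1.3600i, |z|^2 = 1.8520
Iter 2: z = -1.8962 + -1.2267i, |z|^2 = 5.1004
Escaped at iteration 2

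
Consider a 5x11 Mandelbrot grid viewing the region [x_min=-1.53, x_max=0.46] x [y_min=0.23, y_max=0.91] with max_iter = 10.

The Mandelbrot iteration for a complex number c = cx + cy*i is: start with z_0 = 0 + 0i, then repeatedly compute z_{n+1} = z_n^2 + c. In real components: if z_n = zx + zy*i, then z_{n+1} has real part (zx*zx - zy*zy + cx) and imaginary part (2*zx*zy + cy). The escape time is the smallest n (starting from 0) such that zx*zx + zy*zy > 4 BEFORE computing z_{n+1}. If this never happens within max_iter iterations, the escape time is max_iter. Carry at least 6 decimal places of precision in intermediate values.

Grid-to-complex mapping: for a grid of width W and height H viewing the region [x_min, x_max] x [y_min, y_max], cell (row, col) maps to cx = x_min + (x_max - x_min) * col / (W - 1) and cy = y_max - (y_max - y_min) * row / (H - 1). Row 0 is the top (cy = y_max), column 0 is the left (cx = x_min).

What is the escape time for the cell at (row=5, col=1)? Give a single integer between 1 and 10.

z_0 = 0 + 0i, c = -1.0325 + 0.5700i
Iter 1: z = -1.0325 + 0.5700i, |z|^2 = 1.3910
Iter 2: z = -0.2913 + -0.6071i, |z|^2 = 0.4534
Iter 3: z = -1.3161 + 0.9237i, |z|^2 = 2.5855
Iter 4: z = -0.1536 + -1.8615i, |z|^2 = 3.4887
Iter 5: z = -4.4740 + 1.1417i, |z|^2 = 21.3201
Escaped at iteration 5

Answer: 5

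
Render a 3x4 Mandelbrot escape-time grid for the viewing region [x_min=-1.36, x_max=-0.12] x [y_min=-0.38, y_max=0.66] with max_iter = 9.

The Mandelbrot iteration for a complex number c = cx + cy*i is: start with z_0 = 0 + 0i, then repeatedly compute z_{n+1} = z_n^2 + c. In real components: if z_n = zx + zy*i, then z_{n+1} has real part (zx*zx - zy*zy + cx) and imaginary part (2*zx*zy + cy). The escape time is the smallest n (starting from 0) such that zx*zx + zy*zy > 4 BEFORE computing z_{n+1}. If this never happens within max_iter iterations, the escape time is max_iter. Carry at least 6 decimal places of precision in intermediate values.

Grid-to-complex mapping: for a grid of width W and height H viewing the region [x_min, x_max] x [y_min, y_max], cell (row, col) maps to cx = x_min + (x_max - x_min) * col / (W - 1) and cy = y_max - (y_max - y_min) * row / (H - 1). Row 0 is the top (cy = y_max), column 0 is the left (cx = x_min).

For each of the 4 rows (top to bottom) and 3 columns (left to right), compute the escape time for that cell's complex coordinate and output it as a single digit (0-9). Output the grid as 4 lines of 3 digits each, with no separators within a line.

(row=0, col=0): c = -1.3600 + 0.6600i → escape time 3
(row=0, col=1): c = -0.7400 + 0.6600i → escape time 5
(row=0, col=2): c = -0.1200 + 0.6600i → escape time 9
(row=1, col=0): c = -1.3600 + 0.3133i → escape time 6
(row=1, col=1): c = -0.7400 + 0.3133i → escape time 9
(row=1, col=2): c = -0.1200 + 0.3133i → escape time 9
(row=2, col=0): c = -1.3600 + -0.0333i → escape time 9
(row=2, col=1): c = -0.7400 + -0.0333i → escape time 9
(row=2, col=2): c = -0.1200 + -0.0333i → escape time 9
(row=3, col=0): c = -1.3600 + -0.3800i → escape time 5
(row=3, col=1): c = -0.7400 + -0.3800i → escape time 9
(row=3, col=2): c = -0.1200 + -0.3800i → escape time 9

Answer: 359
699
999
599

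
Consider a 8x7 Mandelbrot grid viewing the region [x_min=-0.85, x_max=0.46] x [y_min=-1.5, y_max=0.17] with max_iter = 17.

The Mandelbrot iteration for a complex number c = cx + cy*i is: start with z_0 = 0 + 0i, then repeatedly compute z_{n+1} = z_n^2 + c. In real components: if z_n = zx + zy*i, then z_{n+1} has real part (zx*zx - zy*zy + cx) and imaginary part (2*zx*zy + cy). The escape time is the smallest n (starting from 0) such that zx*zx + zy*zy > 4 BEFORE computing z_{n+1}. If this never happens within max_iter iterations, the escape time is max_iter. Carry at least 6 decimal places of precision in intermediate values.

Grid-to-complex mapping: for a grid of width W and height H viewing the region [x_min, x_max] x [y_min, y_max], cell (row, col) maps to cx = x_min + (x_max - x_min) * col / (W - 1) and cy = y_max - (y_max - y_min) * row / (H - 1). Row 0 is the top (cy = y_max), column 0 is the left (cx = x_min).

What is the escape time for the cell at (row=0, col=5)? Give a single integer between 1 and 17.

z_0 = 0 + 0i, c = 0.0857 + 0.1700i
Iter 1: z = 0.0857 + 0.1700i, |z|^2 = 0.0362
Iter 2: z = 0.0642 + 0.1991i, |z|^2 = 0.0438
Iter 3: z = 0.0502 + 0.1956i, |z|^2 = 0.0408
Iter 4: z = 0.0500 + 0.1896i, |z|^2 = 0.0385
Iter 5: z = 0.0523 + 0.1890i, |z|^2 = 0.0384
Iter 6: z = 0.0527 + 0.1897i, |z|^2 = 0.0388
Iter 7: z = 0.0525 + 0.1900i, |z|^2 = 0.0389
Iter 8: z = 0.0524 + 0.1899i, |z|^2 = 0.0388
Iter 9: z = 0.0524 + 0.1899i, |z|^2 = 0.0388
Iter 10: z = 0.0524 + 0.1899i, |z|^2 = 0.0388
Iter 11: z = 0.0524 + 0.1899i, |z|^2 = 0.0388
Iter 12: z = 0.0524 + 0.1899i, |z|^2 = 0.0388
Iter 13: z = 0.0524 + 0.1899i, |z|^2 = 0.0388
Iter 14: z = 0.0524 + 0.1899i, |z|^2 = 0.0388
Iter 15: z = 0.0524 + 0.1899i, |z|^2 = 0.0388
Iter 16: z = 0.0524 + 0.1899i, |z|^2 = 0.0388

Answer: 17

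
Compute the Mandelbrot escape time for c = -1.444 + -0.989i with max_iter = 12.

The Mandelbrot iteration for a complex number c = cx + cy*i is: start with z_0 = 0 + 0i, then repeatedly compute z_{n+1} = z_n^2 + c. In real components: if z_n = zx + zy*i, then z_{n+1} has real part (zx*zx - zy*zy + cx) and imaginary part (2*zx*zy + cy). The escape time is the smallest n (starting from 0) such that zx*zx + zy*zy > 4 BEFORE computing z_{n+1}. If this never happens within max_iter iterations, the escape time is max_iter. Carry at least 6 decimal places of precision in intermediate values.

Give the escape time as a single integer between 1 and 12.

Answer: 3

Derivation:
z_0 = 0 + 0i, c = -1.4440 + -0.9890i
Iter 1: z = -1.4440 + -0.9890i, |z|^2 = 3.0633
Iter 2: z = -0.3370 + 1.8672i, |z|^2 = 3.6001
Iter 3: z = -4.8170 + -2.2475i, |z|^2 = 28.2545
Escaped at iteration 3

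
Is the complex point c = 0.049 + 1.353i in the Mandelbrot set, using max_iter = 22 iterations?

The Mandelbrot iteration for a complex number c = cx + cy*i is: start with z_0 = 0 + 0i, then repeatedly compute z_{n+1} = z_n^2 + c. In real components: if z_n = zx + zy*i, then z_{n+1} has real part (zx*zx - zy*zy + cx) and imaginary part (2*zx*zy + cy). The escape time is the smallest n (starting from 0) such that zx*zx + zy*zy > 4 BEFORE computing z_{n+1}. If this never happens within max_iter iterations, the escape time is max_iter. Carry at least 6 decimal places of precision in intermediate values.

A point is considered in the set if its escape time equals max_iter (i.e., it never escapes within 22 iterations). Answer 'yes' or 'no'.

z_0 = 0 + 0i, c = 0.0490 + 1.3530i
Iter 1: z = 0.0490 + 1.3530i, |z|^2 = 1.8330
Iter 2: z = -1.7792 + 1.4856i, |z|^2 = 5.3726
Escaped at iteration 2

Answer: no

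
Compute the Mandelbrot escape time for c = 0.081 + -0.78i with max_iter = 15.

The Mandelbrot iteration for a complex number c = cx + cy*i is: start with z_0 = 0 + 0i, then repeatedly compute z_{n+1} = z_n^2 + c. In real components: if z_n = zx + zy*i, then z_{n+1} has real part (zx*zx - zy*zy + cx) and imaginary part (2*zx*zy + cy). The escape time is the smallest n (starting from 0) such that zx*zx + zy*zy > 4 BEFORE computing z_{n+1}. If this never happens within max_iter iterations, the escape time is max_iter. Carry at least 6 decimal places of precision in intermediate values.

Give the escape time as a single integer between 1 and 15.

z_0 = 0 + 0i, c = 0.0810 + -0.7800i
Iter 1: z = 0.0810 + -0.7800i, |z|^2 = 0.6150
Iter 2: z = -0.5208 + -0.9064i, |z|^2 = 1.0928
Iter 3: z = -0.4692 + 0.1641i, |z|^2 = 0.2471
Iter 4: z = 0.2742 + -0.9340i, |z|^2 = 0.9476
Iter 5: z = -0.7162 + -1.2923i, |z|^2 = 2.1829
Iter 6: z = -1.0760 + 1.0711i, |z|^2 = 2.3049
Iter 7: z = 0.0915 + -3.0849i, |z|^2 = 9.5251
Escaped at iteration 7

Answer: 7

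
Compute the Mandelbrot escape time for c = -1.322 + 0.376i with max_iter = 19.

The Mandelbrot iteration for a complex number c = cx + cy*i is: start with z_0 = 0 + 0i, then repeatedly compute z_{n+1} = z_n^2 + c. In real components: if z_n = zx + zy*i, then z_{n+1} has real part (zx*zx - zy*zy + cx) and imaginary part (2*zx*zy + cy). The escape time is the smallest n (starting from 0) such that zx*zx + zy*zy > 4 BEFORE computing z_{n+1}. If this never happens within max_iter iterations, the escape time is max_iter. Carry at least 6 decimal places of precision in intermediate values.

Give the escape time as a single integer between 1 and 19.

Answer: 6

Derivation:
z_0 = 0 + 0i, c = -1.3220 + 0.3760i
Iter 1: z = -1.3220 + 0.3760i, |z|^2 = 1.8891
Iter 2: z = 0.2843 + -0.6181i, |z|^2 = 0.4629
Iter 3: z = -1.6233 + 0.0245i, |z|^2 = 2.6356
Iter 4: z = 1.3124 + 0.2964i, |z|^2 = 1.8103
Iter 5: z = 0.3126 + 1.1540i, |z|^2 = 1.4295
Iter 6: z = -2.5561 + 1.0974i, |z|^2 = 7.7380
Escaped at iteration 6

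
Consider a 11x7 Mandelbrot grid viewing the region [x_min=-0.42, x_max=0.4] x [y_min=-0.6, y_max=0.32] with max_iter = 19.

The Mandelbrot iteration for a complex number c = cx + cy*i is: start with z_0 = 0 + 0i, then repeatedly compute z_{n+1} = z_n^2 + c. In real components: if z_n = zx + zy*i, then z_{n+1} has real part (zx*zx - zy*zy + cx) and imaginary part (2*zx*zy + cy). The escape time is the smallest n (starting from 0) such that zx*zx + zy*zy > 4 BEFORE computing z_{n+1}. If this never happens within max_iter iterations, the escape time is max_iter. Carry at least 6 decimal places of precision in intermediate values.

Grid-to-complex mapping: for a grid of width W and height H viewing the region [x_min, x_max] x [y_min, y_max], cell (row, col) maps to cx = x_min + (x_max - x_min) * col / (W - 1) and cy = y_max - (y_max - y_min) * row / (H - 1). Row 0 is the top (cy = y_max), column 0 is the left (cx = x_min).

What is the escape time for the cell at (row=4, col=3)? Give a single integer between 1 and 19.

Answer: 19

Derivation:
z_0 = 0 + 0i, c = -0.1740 + -0.2933i
Iter 1: z = -0.1740 + -0.2933i, |z|^2 = 0.1163
Iter 2: z = -0.2298 + -0.1913i, |z|^2 = 0.0894
Iter 3: z = -0.1578 + -0.2054i, |z|^2 = 0.0671
Iter 4: z = -0.1913 + -0.2285i, |z|^2 = 0.0888
Iter 5: z = -0.1896 + -0.2059i, |z|^2 = 0.0783
Iter 6: z = -0.1804 + -0.2152i, |z|^2 = 0.0789
Iter 7: z = -0.1878 + -0.2157i, |z|^2 = 0.0818
Iter 8: z = -0.1852 + -0.2123i, |z|^2 = 0.0794
Iter 9: z = -0.1848 + -0.2147i, |z|^2 = 0.0802
Iter 10: z = -0.1859 + -0.2140i, |z|^2 = 0.0804
Iter 11: z = -0.1852 + -0.2137i, |z|^2 = 0.0800
Iter 12: z = -0.1854 + -0.2141i, |z|^2 = 0.0802
Iter 13: z = -0.1855 + -0.2139i, |z|^2 = 0.0802
Iter 14: z = -0.1854 + -0.2140i, |z|^2 = 0.0801
Iter 15: z = -0.1854 + -0.2140i, |z|^2 = 0.0802
Iter 16: z = -0.1854 + -0.2140i, |z|^2 = 0.0802
Iter 17: z = -0.1854 + -0.2140i, |z|^2 = 0.0802
Iter 18: z = -0.1854 + -0.2140i, |z|^2 = 0.0802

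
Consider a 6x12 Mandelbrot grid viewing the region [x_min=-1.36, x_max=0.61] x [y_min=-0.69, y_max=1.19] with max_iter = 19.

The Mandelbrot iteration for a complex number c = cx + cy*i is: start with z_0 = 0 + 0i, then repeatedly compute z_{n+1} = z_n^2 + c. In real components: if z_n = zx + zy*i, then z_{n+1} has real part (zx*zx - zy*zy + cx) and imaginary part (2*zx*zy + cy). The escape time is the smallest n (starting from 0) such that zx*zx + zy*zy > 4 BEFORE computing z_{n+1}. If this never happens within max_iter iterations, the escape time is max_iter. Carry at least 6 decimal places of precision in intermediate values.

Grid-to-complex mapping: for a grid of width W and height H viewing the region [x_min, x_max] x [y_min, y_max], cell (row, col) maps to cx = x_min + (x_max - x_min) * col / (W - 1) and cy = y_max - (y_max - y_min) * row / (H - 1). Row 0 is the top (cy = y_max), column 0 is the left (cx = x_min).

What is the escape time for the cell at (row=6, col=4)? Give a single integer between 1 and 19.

Answer: 19

Derivation:
z_0 = 0 + 0i, c = 0.2160 + 0.1645i
Iter 1: z = 0.2160 + 0.1645i, |z|^2 = 0.0737
Iter 2: z = 0.2356 + 0.2356i, |z|^2 = 0.1110
Iter 3: z = 0.2160 + 0.2756i, |z|^2 = 0.1226
Iter 4: z = 0.1867 + 0.2836i, |z|^2 = 0.1153
Iter 5: z = 0.1704 + 0.2704i, |z|^2 = 0.1022
Iter 6: z = 0.1719 + 0.2567i, |z|^2 = 0.0955
Iter 7: z = 0.1796 + 0.2528i, |z|^2 = 0.0962
Iter 8: z = 0.1844 + 0.2554i, |z|^2 = 0.0992
Iter 9: z = 0.1848 + 0.2587i, |z|^2 = 0.1011
Iter 10: z = 0.1832 + 0.2601i, |z|^2 = 0.1012
Iter 11: z = 0.1819 + 0.2599i, |z|^2 = 0.1006
Iter 12: z = 0.1816 + 0.2591i, |z|^2 = 0.1001
Iter 13: z = 0.1818 + 0.2586i, |z|^2 = 0.0999
Iter 14: z = 0.1822 + 0.2586i, |z|^2 = 0.1001
Iter 15: z = 0.1823 + 0.2588i, |z|^2 = 0.1002
Iter 16: z = 0.1823 + 0.2589i, |z|^2 = 0.1003
Iter 17: z = 0.1822 + 0.2589i, |z|^2 = 0.1002
Iter 18: z = 0.1822 + 0.2589i, |z|^2 = 0.1002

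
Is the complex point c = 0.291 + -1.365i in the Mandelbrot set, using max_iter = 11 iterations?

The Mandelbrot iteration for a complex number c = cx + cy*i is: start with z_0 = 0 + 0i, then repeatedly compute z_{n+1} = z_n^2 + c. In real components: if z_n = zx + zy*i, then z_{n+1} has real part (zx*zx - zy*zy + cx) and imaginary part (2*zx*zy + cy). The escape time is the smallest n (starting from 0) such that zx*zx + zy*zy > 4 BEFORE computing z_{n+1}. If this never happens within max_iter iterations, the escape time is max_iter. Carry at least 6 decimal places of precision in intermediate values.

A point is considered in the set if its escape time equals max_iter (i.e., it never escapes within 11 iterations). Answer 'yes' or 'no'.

z_0 = 0 + 0i, c = 0.2910 + -1.3650i
Iter 1: z = 0.2910 + -1.3650i, |z|^2 = 1.9479
Iter 2: z = -1.4875 + -2.1594i, |z|^2 = 6.8759
Escaped at iteration 2

Answer: no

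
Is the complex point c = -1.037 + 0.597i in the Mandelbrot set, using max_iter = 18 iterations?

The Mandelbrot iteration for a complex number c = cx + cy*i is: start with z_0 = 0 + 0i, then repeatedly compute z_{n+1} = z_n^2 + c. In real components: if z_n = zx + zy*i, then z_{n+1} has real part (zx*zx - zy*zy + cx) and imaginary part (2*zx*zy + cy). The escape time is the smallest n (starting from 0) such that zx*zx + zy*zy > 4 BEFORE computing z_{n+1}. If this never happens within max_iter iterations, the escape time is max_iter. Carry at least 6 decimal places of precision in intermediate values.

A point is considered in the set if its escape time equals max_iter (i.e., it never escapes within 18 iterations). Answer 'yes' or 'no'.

Answer: no

Derivation:
z_0 = 0 + 0i, c = -1.0370 + 0.5970i
Iter 1: z = -1.0370 + 0.5970i, |z|^2 = 1.4318
Iter 2: z = -0.3180 + -0.6412i, |z|^2 = 0.5123
Iter 3: z = -1.3470 + 1.0048i, |z|^2 = 2.8240
Iter 4: z = -0.2324 + -2.1100i, |z|^2 = 4.5059
Escaped at iteration 4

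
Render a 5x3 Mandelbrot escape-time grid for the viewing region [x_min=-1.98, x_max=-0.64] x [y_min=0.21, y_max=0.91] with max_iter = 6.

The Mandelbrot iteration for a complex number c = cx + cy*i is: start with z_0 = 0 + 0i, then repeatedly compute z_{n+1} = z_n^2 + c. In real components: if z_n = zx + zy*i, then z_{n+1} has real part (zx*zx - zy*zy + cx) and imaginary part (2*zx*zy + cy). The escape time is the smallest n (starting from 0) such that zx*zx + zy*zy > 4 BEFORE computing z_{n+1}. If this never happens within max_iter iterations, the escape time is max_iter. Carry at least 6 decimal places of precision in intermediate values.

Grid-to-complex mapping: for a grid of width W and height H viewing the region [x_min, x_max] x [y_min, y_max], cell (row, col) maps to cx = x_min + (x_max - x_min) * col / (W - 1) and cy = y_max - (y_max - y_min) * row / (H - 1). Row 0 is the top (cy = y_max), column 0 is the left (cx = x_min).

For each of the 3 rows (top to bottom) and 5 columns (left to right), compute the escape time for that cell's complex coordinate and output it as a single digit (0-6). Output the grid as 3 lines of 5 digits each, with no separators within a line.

Answer: 12334
13356
34666

Derivation:
(row=0, col=0): c = -1.9800 + 0.9100i → escape time 1
(row=0, col=1): c = -1.6450 + 0.9100i → escape time 2
(row=0, col=2): c = -1.3100 + 0.9100i → escape time 3
(row=0, col=3): c = -0.9750 + 0.9100i → escape time 3
(row=0, col=4): c = -0.6400 + 0.9100i → escape time 4
(row=1, col=0): c = -1.9800 + 0.5600i → escape time 1
(row=1, col=1): c = -1.6450 + 0.5600i → escape time 3
(row=1, col=2): c = -1.3100 + 0.5600i → escape time 3
(row=1, col=3): c = -0.9750 + 0.5600i → escape time 5
(row=1, col=4): c = -0.6400 + 0.5600i → escape time 6
(row=2, col=0): c = -1.9800 + 0.2100i → escape time 3
(row=2, col=1): c = -1.6450 + 0.2100i → escape time 4
(row=2, col=2): c = -1.3100 + 0.2100i → escape time 6
(row=2, col=3): c = -0.9750 + 0.2100i → escape time 6
(row=2, col=4): c = -0.6400 + 0.2100i → escape time 6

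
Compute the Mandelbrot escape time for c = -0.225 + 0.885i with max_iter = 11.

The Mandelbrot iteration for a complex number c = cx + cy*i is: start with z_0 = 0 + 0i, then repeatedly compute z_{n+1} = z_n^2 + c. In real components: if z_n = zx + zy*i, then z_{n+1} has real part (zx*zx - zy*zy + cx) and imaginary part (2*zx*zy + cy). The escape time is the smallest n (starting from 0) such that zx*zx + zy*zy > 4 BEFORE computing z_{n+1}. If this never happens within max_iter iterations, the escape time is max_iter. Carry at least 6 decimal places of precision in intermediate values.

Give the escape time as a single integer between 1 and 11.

Answer: 10

Derivation:
z_0 = 0 + 0i, c = -0.2250 + 0.8850i
Iter 1: z = -0.2250 + 0.8850i, |z|^2 = 0.8339
Iter 2: z = -0.9576 + 0.4868i, |z|^2 = 1.1539
Iter 3: z = 0.4551 + -0.0472i, |z|^2 = 0.2093
Iter 4: z = -0.0201 + 0.8420i, |z|^2 = 0.7094
Iter 5: z = -0.9336 + 0.8511i, |z|^2 = 1.5959
Iter 6: z = -0.0778 + -0.7041i, |z|^2 = 0.5018
Iter 7: z = -0.7148 + 0.9945i, |z|^2 = 1.4999
Iter 8: z = -0.7031 + -0.5366i, |z|^2 = 0.7824
Iter 9: z = -0.0186 + 1.6397i, |z|^2 = 2.6889
Iter 10: z = -2.9132 + 0.8241i, |z|^2 = 9.1657
Escaped at iteration 10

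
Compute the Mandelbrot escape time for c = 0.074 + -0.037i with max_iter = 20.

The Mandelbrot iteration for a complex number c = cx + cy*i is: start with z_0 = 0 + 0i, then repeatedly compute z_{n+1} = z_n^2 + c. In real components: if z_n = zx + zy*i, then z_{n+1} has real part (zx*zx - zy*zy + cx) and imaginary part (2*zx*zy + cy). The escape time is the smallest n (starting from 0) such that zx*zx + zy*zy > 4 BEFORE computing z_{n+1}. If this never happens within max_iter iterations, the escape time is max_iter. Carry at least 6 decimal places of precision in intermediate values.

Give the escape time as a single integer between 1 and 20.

Answer: 20

Derivation:
z_0 = 0 + 0i, c = 0.0740 + -0.0370i
Iter 1: z = 0.0740 + -0.0370i, |z|^2 = 0.0068
Iter 2: z = 0.0781 + -0.0425i, |z|^2 = 0.0079
Iter 3: z = 0.0783 + -0.0436i, |z|^2 = 0.0080
Iter 4: z = 0.0782 + -0.0438i, |z|^2 = 0.0080
Iter 5: z = 0.0782 + -0.0439i, |z|^2 = 0.0080
Iter 6: z = 0.0782 + -0.0439i, |z|^2 = 0.0080
Iter 7: z = 0.0782 + -0.0439i, |z|^2 = 0.0080
Iter 8: z = 0.0782 + -0.0439i, |z|^2 = 0.0080
Iter 9: z = 0.0782 + -0.0439i, |z|^2 = 0.0080
Iter 10: z = 0.0782 + -0.0439i, |z|^2 = 0.0080
Iter 11: z = 0.0782 + -0.0439i, |z|^2 = 0.0080
Iter 12: z = 0.0782 + -0.0439i, |z|^2 = 0.0080
Iter 13: z = 0.0782 + -0.0439i, |z|^2 = 0.0080
Iter 14: z = 0.0782 + -0.0439i, |z|^2 = 0.0080
Iter 15: z = 0.0782 + -0.0439i, |z|^2 = 0.0080
Iter 16: z = 0.0782 + -0.0439i, |z|^2 = 0.0080
Iter 17: z = 0.0782 + -0.0439i, |z|^2 = 0.0080
Iter 18: z = 0.0782 + -0.0439i, |z|^2 = 0.0080
Iter 19: z = 0.0782 + -0.0439i, |z|^2 = 0.0080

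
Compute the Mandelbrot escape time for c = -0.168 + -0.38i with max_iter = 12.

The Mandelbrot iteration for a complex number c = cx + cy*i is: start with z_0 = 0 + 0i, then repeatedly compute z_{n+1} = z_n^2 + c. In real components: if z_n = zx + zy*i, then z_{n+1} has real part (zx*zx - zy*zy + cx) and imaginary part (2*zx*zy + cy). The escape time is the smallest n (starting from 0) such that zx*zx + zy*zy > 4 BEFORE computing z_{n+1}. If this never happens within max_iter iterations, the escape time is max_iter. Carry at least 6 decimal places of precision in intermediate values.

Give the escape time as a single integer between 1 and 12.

Answer: 12

Derivation:
z_0 = 0 + 0i, c = -0.1680 + -0.3800i
Iter 1: z = -0.1680 + -0.3800i, |z|^2 = 0.1726
Iter 2: z = -0.2842 + -0.2523i, |z|^2 = 0.1444
Iter 3: z = -0.1509 + -0.2366i, |z|^2 = 0.0788
Iter 4: z = -0.2012 + -0.3086i, |z|^2 = 0.1357
Iter 5: z = -0.2227 + -0.2558i, |z|^2 = 0.1151
Iter 6: z = -0.1838 + -0.2660i, |z|^2 = 0.1046
Iter 7: z = -0.2050 + -0.2822i, |z|^2 = 0.1216
Iter 8: z = -0.2056 + -0.2643i, |z|^2 = 0.1121
Iter 9: z = -0.1956 + -0.2713i, |z|^2 = 0.1119
Iter 10: z = -0.2034 + -0.2739i, |z|^2 = 0.1164
Iter 11: z = -0.2017 + -0.2686i, |z|^2 = 0.1128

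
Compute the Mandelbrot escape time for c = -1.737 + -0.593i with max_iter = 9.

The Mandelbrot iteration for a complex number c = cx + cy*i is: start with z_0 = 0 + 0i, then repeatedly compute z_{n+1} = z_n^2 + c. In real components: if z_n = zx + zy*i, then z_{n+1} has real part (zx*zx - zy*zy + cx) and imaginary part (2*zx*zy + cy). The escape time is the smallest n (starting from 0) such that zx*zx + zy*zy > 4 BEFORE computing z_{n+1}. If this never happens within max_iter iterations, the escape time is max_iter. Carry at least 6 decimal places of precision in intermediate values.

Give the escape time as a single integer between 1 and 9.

Answer: 3

Derivation:
z_0 = 0 + 0i, c = -1.7370 + -0.5930i
Iter 1: z = -1.7370 + -0.5930i, |z|^2 = 3.3688
Iter 2: z = 0.9285 + 1.4671i, |z|^2 = 3.0145
Iter 3: z = -3.0272 + 2.1314i, |z|^2 = 13.7068
Escaped at iteration 3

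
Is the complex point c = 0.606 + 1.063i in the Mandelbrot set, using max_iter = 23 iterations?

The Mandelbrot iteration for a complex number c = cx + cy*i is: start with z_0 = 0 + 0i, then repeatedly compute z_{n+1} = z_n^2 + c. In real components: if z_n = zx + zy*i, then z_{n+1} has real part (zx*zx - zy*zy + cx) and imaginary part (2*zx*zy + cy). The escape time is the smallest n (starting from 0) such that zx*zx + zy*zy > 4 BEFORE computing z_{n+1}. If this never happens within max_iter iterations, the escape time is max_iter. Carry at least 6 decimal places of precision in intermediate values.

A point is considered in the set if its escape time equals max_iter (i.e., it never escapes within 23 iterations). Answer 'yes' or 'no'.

Answer: no

Derivation:
z_0 = 0 + 0i, c = 0.6060 + 1.0630i
Iter 1: z = 0.6060 + 1.0630i, |z|^2 = 1.4972
Iter 2: z = -0.1567 + 2.3514i, |z|^2 = 5.5534
Escaped at iteration 2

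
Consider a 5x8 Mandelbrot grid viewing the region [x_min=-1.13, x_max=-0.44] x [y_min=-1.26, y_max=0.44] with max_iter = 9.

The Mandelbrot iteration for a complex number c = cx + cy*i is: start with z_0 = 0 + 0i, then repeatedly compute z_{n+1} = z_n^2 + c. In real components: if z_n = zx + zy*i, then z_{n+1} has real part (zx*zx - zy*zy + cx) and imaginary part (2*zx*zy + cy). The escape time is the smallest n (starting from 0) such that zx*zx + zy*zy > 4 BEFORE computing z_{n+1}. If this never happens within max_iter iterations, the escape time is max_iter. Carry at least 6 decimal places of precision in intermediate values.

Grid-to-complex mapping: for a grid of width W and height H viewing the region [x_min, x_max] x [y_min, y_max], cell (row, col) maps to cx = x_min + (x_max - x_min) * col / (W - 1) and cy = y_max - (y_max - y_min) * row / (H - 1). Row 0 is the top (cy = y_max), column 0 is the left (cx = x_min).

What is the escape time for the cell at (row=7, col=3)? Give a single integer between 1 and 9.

Answer: 3

Derivation:
z_0 = 0 + 0i, c = -0.6125 + -1.2600i
Iter 1: z = -0.6125 + -1.2600i, |z|^2 = 1.9628
Iter 2: z = -1.8249 + 0.2835i, |z|^2 = 3.4108
Iter 3: z = 2.6375 + -2.2947i, |z|^2 = 12.2225
Escaped at iteration 3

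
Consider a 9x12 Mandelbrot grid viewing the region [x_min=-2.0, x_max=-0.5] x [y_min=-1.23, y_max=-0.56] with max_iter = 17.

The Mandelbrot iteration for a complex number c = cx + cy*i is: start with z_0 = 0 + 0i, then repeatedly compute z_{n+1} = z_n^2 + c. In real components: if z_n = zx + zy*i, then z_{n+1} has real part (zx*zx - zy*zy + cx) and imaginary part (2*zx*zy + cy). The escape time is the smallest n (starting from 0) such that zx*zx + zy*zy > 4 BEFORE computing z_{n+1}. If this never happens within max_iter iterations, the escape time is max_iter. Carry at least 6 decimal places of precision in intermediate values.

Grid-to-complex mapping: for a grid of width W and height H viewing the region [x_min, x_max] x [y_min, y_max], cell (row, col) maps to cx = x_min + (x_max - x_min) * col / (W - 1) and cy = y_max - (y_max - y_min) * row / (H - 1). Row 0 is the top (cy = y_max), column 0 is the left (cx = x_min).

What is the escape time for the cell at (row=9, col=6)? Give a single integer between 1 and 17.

Answer: 3

Derivation:
z_0 = 0 + 0i, c = -0.8750 + -1.1082i
Iter 1: z = -0.8750 + -1.1082i, |z|^2 = 1.9937
Iter 2: z = -1.3374 + 0.8311i, |z|^2 = 2.4795
Iter 3: z = 0.2230 + -3.3314i, |z|^2 = 11.1478
Escaped at iteration 3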